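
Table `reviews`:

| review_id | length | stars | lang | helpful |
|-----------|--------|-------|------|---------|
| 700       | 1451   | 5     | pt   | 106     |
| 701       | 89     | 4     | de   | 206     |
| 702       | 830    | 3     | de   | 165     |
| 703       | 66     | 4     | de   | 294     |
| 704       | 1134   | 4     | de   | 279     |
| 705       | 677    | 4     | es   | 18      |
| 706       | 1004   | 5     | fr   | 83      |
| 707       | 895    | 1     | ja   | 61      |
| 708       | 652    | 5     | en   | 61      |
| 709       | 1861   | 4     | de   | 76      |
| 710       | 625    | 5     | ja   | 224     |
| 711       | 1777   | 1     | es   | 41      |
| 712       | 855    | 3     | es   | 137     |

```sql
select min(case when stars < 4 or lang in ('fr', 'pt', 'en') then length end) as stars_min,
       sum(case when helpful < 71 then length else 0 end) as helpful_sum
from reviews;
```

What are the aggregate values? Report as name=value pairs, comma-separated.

[stars_min: stars < 4 or lang in ('fr', 'pt', 'en')]
review_id=700: ✓ → 1451
review_id=701: ✗
review_id=702: ✓ → 830
review_id=703: ✗
review_id=704: ✗
review_id=705: ✗
review_id=706: ✓ → 1004
review_id=707: ✓ → 895
review_id=708: ✓ → 652
review_id=709: ✗
review_id=710: ✗
review_id=711: ✓ → 1777
review_id=712: ✓ → 855
stars_min = MIN(1451, 830, 1004, 895, 652, 1777, 855) = 652
—
[helpful_sum: helpful < 71]
review_id=700: ✗
review_id=701: ✗
review_id=702: ✗
review_id=703: ✗
review_id=704: ✗
review_id=705: ✓ → 677
review_id=706: ✗
review_id=707: ✓ → 895
review_id=708: ✓ → 652
review_id=709: ✗
review_id=710: ✗
review_id=711: ✓ → 1777
review_id=712: ✗
helpful_sum = 677 + 895 + 652 + 1777 = 4001

stars_min=652, helpful_sum=4001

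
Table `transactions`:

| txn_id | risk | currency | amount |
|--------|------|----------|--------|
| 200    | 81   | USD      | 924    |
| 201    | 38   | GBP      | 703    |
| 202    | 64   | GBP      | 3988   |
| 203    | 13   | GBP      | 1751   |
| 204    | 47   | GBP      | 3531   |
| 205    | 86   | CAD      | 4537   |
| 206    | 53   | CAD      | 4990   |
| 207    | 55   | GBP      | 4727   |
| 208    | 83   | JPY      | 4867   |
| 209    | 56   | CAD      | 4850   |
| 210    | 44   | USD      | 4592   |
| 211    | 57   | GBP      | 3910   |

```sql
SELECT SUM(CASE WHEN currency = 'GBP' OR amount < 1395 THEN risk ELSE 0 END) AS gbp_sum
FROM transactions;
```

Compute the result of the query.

txn_id=200: ✓ → 81
txn_id=201: ✓ → 38
txn_id=202: ✓ → 64
txn_id=203: ✓ → 13
txn_id=204: ✓ → 47
txn_id=205: ✗
txn_id=206: ✗
txn_id=207: ✓ → 55
txn_id=208: ✗
txn_id=209: ✗
txn_id=210: ✗
txn_id=211: ✓ → 57
gbp_sum = 81 + 38 + 64 + 13 + 47 + 55 + 57 = 355

355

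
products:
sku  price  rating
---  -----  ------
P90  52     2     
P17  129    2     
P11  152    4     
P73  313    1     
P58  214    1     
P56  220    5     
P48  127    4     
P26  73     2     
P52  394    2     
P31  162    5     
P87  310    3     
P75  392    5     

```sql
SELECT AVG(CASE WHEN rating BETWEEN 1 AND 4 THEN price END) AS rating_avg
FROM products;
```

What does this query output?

196

sku=P90: ✓ → 52
sku=P17: ✓ → 129
sku=P11: ✓ → 152
sku=P73: ✓ → 313
sku=P58: ✓ → 214
sku=P56: ✗
sku=P48: ✓ → 127
sku=P26: ✓ → 73
sku=P52: ✓ → 394
sku=P31: ✗
sku=P87: ✓ → 310
sku=P75: ✗
rating_avg = (52 + 129 + 152 + 313 + 214 + 127 + 73 + 394 + 310) / 9 = 196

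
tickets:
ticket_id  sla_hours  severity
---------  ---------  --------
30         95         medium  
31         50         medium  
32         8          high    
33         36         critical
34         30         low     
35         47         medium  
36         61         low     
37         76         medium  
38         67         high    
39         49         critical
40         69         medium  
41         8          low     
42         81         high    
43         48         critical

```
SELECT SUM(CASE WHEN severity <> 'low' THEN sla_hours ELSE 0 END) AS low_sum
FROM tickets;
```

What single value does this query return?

626

ticket_id=30: ✓ → 95
ticket_id=31: ✓ → 50
ticket_id=32: ✓ → 8
ticket_id=33: ✓ → 36
ticket_id=34: ✗
ticket_id=35: ✓ → 47
ticket_id=36: ✗
ticket_id=37: ✓ → 76
ticket_id=38: ✓ → 67
ticket_id=39: ✓ → 49
ticket_id=40: ✓ → 69
ticket_id=41: ✗
ticket_id=42: ✓ → 81
ticket_id=43: ✓ → 48
low_sum = 95 + 50 + 8 + 36 + 47 + 76 + 67 + 49 + 69 + 81 + 48 = 626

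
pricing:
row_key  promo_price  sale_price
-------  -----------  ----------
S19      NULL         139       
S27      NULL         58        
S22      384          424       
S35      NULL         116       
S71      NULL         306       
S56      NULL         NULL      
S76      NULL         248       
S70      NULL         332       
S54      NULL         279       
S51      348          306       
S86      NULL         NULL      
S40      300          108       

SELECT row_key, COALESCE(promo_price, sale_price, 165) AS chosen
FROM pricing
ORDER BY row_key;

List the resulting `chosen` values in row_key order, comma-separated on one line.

139, 384, 58, 116, 300, 348, 279, 165, 332, 306, 248, 165

row_key=S19: promo_price=NULL, sale_price=139 → 139
row_key=S22: promo_price=384 → 384
row_key=S27: promo_price=NULL, sale_price=58 → 58
row_key=S35: promo_price=NULL, sale_price=116 → 116
row_key=S40: promo_price=300 → 300
row_key=S51: promo_price=348 → 348
row_key=S54: promo_price=NULL, sale_price=279 → 279
row_key=S56: promo_price=NULL, sale_price=NULL, → literal 165 → 165
row_key=S70: promo_price=NULL, sale_price=332 → 332
row_key=S71: promo_price=NULL, sale_price=306 → 306
row_key=S76: promo_price=NULL, sale_price=248 → 248
row_key=S86: promo_price=NULL, sale_price=NULL, → literal 165 → 165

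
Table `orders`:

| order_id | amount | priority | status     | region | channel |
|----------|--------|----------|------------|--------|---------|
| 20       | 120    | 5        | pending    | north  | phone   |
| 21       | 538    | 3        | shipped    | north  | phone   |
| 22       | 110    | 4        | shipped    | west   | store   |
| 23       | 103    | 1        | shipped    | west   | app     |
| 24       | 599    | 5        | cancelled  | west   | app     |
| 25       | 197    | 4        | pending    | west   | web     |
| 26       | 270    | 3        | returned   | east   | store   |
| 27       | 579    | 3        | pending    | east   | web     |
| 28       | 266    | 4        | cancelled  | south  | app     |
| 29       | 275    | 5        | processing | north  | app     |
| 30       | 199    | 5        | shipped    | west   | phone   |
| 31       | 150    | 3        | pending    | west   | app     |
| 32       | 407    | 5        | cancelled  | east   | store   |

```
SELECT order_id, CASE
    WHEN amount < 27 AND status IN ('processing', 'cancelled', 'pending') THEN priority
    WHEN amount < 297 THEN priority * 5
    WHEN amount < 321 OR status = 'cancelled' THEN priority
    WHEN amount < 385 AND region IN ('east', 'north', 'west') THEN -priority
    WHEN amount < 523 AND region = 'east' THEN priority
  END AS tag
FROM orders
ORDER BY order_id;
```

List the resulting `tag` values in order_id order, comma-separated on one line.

25, NULL, 20, 5, 5, 20, 15, NULL, 20, 25, 25, 15, 5

order_id=20: amount < 297 → 25
order_id=21: (no match → NULL) → NULL
order_id=22: amount < 297 → 20
order_id=23: amount < 297 → 5
order_id=24: amount < 321 OR status = 'cancelled' → 5
order_id=25: amount < 297 → 20
order_id=26: amount < 297 → 15
order_id=27: (no match → NULL) → NULL
order_id=28: amount < 297 → 20
order_id=29: amount < 297 → 25
order_id=30: amount < 297 → 25
order_id=31: amount < 297 → 15
order_id=32: amount < 321 OR status = 'cancelled' → 5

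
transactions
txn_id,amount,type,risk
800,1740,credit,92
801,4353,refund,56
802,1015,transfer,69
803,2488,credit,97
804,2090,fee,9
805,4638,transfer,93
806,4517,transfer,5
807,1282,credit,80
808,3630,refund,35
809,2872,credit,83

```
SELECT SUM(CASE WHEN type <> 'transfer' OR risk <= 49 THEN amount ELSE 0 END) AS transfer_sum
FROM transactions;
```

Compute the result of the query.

txn_id=800: ✓ → 1740
txn_id=801: ✓ → 4353
txn_id=802: ✗
txn_id=803: ✓ → 2488
txn_id=804: ✓ → 2090
txn_id=805: ✗
txn_id=806: ✓ → 4517
txn_id=807: ✓ → 1282
txn_id=808: ✓ → 3630
txn_id=809: ✓ → 2872
transfer_sum = 1740 + 4353 + 2488 + 2090 + 4517 + 1282 + 3630 + 2872 = 22972

22972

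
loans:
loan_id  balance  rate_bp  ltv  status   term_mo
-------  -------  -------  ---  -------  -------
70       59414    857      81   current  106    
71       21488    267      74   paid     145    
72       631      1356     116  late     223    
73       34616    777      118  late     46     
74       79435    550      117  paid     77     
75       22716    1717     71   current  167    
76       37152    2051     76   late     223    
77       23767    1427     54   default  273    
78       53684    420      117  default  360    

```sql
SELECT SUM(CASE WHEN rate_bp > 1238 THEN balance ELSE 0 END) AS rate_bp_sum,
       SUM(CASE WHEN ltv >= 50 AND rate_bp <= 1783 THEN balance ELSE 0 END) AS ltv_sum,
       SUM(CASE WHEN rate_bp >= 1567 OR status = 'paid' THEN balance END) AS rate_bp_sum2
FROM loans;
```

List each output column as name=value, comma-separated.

[rate_bp_sum: rate_bp > 1238]
loan_id=70: ✗
loan_id=71: ✗
loan_id=72: ✓ → 631
loan_id=73: ✗
loan_id=74: ✗
loan_id=75: ✓ → 22716
loan_id=76: ✓ → 37152
loan_id=77: ✓ → 23767
loan_id=78: ✗
rate_bp_sum = 631 + 22716 + 37152 + 23767 = 84266
—
[ltv_sum: ltv >= 50 AND rate_bp <= 1783]
loan_id=70: ✓ → 59414
loan_id=71: ✓ → 21488
loan_id=72: ✓ → 631
loan_id=73: ✓ → 34616
loan_id=74: ✓ → 79435
loan_id=75: ✓ → 22716
loan_id=76: ✗
loan_id=77: ✓ → 23767
loan_id=78: ✓ → 53684
ltv_sum = 59414 + 21488 + 631 + 34616 + 79435 + 22716 + 23767 + 53684 = 295751
—
[rate_bp_sum2: rate_bp >= 1567 OR status = 'paid']
loan_id=70: ✗
loan_id=71: ✓ → 21488
loan_id=72: ✗
loan_id=73: ✗
loan_id=74: ✓ → 79435
loan_id=75: ✓ → 22716
loan_id=76: ✓ → 37152
loan_id=77: ✗
loan_id=78: ✗
rate_bp_sum2 = 21488 + 79435 + 22716 + 37152 = 160791

rate_bp_sum=84266, ltv_sum=295751, rate_bp_sum2=160791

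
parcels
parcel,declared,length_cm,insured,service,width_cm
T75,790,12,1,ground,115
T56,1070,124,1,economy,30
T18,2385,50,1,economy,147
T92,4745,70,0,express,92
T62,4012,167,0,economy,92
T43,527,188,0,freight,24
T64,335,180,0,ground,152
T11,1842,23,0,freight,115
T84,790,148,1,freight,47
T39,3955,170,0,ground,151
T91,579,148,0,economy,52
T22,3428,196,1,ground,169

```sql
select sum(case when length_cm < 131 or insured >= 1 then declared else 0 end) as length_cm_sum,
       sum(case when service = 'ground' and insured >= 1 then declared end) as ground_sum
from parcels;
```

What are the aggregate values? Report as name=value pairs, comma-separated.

[length_cm_sum: length_cm < 131 or insured >= 1]
parcel=T75: ✓ → 790
parcel=T56: ✓ → 1070
parcel=T18: ✓ → 2385
parcel=T92: ✓ → 4745
parcel=T62: ✗
parcel=T43: ✗
parcel=T64: ✗
parcel=T11: ✓ → 1842
parcel=T84: ✓ → 790
parcel=T39: ✗
parcel=T91: ✗
parcel=T22: ✓ → 3428
length_cm_sum = 790 + 1070 + 2385 + 4745 + 1842 + 790 + 3428 = 15050
—
[ground_sum: service = 'ground' and insured >= 1]
parcel=T75: ✓ → 790
parcel=T56: ✗
parcel=T18: ✗
parcel=T92: ✗
parcel=T62: ✗
parcel=T43: ✗
parcel=T64: ✗
parcel=T11: ✗
parcel=T84: ✗
parcel=T39: ✗
parcel=T91: ✗
parcel=T22: ✓ → 3428
ground_sum = 790 + 3428 = 4218

length_cm_sum=15050, ground_sum=4218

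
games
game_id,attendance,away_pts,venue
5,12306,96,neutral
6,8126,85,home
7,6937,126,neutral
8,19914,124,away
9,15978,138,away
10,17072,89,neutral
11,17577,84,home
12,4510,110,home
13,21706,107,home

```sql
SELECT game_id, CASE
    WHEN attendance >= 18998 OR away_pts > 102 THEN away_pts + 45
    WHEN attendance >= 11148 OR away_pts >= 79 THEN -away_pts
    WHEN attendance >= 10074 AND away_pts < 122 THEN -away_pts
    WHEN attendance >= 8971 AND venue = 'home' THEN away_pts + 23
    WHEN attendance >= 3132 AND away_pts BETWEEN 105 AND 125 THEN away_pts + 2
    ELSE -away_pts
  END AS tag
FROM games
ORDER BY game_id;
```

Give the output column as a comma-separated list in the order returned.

-96, -85, 171, 169, 183, -89, -84, 155, 152

game_id=5: attendance >= 11148 OR away_pts >= 79 → -96
game_id=6: attendance >= 11148 OR away_pts >= 79 → -85
game_id=7: attendance >= 18998 OR away_pts > 102 → 171
game_id=8: attendance >= 18998 OR away_pts > 102 → 169
game_id=9: attendance >= 18998 OR away_pts > 102 → 183
game_id=10: attendance >= 11148 OR away_pts >= 79 → -89
game_id=11: attendance >= 11148 OR away_pts >= 79 → -84
game_id=12: attendance >= 18998 OR away_pts > 102 → 155
game_id=13: attendance >= 18998 OR away_pts > 102 → 152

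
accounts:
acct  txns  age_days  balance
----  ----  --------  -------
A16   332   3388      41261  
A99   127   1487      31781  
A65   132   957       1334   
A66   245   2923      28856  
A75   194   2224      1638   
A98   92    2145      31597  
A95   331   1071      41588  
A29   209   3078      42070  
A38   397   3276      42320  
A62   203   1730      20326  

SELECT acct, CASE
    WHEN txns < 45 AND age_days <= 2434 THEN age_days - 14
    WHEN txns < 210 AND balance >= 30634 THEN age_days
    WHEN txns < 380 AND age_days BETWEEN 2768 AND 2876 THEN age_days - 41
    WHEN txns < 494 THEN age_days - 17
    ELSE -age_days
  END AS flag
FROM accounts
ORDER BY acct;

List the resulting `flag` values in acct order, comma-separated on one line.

3371, 3078, 3259, 1713, 940, 2906, 2207, 1054, 2145, 1487

acct=A16: txns < 494 → 3371
acct=A29: txns < 210 AND balance >= 30634 → 3078
acct=A38: txns < 494 → 3259
acct=A62: txns < 494 → 1713
acct=A65: txns < 494 → 940
acct=A66: txns < 494 → 2906
acct=A75: txns < 494 → 2207
acct=A95: txns < 494 → 1054
acct=A98: txns < 210 AND balance >= 30634 → 2145
acct=A99: txns < 210 AND balance >= 30634 → 1487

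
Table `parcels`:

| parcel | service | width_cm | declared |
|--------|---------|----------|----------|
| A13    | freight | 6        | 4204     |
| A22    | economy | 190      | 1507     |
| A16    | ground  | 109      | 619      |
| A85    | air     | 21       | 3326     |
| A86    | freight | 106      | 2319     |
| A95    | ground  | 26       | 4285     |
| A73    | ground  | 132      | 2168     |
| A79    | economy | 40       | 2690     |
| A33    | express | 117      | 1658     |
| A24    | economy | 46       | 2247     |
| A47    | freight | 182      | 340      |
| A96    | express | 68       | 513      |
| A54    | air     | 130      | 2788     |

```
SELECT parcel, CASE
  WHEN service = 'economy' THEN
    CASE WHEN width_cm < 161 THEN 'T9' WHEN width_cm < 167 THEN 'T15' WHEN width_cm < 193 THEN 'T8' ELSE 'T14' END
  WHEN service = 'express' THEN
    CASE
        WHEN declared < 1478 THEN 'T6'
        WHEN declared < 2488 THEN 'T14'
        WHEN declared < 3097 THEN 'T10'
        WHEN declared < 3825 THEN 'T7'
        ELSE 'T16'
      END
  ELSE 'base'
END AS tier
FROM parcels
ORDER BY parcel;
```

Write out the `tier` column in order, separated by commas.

parcel=A13: service='freight' → outer ELSE → base
parcel=A16: service='ground' → outer ELSE → base
parcel=A22: service='economy' → inner[width_cm < 193] → T8
parcel=A24: service='economy' → inner[width_cm < 161] → T9
parcel=A33: service='express' → inner[declared < 2488] → T14
parcel=A47: service='freight' → outer ELSE → base
parcel=A54: service='air' → outer ELSE → base
parcel=A73: service='ground' → outer ELSE → base
parcel=A79: service='economy' → inner[width_cm < 161] → T9
parcel=A85: service='air' → outer ELSE → base
parcel=A86: service='freight' → outer ELSE → base
parcel=A95: service='ground' → outer ELSE → base
parcel=A96: service='express' → inner[declared < 1478] → T6

base, base, T8, T9, T14, base, base, base, T9, base, base, base, T6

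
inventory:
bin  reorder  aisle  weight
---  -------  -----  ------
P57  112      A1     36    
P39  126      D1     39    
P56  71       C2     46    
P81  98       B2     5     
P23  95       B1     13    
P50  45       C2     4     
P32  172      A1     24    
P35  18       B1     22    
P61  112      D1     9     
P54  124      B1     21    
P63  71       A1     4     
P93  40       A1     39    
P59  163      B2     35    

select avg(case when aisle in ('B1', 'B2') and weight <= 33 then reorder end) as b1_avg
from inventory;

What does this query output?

83.75

bin=P57: ✗
bin=P39: ✗
bin=P56: ✗
bin=P81: ✓ → 98
bin=P23: ✓ → 95
bin=P50: ✗
bin=P32: ✗
bin=P35: ✓ → 18
bin=P61: ✗
bin=P54: ✓ → 124
bin=P63: ✗
bin=P93: ✗
bin=P59: ✗
b1_avg = (98 + 95 + 18 + 124) / 4 = 83.75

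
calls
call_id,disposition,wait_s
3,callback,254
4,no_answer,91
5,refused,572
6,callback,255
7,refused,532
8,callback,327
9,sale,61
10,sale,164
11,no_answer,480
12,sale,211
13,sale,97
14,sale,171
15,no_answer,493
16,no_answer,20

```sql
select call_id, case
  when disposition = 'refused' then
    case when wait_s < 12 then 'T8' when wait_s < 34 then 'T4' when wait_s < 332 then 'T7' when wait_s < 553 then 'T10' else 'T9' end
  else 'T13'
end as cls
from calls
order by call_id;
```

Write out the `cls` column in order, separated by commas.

T13, T13, T9, T13, T10, T13, T13, T13, T13, T13, T13, T13, T13, T13

call_id=3: disposition='callback' → outer ELSE → T13
call_id=4: disposition='no_answer' → outer ELSE → T13
call_id=5: disposition='refused' → inner[ELSE] → T9
call_id=6: disposition='callback' → outer ELSE → T13
call_id=7: disposition='refused' → inner[wait_s < 553] → T10
call_id=8: disposition='callback' → outer ELSE → T13
call_id=9: disposition='sale' → outer ELSE → T13
call_id=10: disposition='sale' → outer ELSE → T13
call_id=11: disposition='no_answer' → outer ELSE → T13
call_id=12: disposition='sale' → outer ELSE → T13
call_id=13: disposition='sale' → outer ELSE → T13
call_id=14: disposition='sale' → outer ELSE → T13
call_id=15: disposition='no_answer' → outer ELSE → T13
call_id=16: disposition='no_answer' → outer ELSE → T13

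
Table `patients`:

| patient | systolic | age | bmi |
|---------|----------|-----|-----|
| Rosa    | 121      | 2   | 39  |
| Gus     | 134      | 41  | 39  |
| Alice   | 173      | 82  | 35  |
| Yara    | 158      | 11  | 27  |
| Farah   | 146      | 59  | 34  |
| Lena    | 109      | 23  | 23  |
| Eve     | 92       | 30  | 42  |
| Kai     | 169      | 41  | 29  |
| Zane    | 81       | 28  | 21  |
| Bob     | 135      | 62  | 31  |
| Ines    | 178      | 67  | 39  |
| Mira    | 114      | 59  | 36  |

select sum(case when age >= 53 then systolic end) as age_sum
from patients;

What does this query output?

patient=Rosa: ✗
patient=Gus: ✗
patient=Alice: ✓ → 173
patient=Yara: ✗
patient=Farah: ✓ → 146
patient=Lena: ✗
patient=Eve: ✗
patient=Kai: ✗
patient=Zane: ✗
patient=Bob: ✓ → 135
patient=Ines: ✓ → 178
patient=Mira: ✓ → 114
age_sum = 173 + 146 + 135 + 178 + 114 = 746

746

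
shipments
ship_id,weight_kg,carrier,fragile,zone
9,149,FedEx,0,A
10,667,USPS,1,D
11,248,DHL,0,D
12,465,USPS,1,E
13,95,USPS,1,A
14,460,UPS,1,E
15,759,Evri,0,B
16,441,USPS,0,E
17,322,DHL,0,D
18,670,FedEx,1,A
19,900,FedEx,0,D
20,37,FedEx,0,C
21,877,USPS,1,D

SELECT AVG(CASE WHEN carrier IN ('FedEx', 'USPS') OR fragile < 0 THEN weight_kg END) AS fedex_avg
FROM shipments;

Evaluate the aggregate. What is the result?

ship_id=9: ✓ → 149
ship_id=10: ✓ → 667
ship_id=11: ✗
ship_id=12: ✓ → 465
ship_id=13: ✓ → 95
ship_id=14: ✗
ship_id=15: ✗
ship_id=16: ✓ → 441
ship_id=17: ✗
ship_id=18: ✓ → 670
ship_id=19: ✓ → 900
ship_id=20: ✓ → 37
ship_id=21: ✓ → 877
fedex_avg = (149 + 667 + 465 + 95 + 441 + 670 + 900 + 37 + 877) / 9 = 477.8888888889

477.8888888889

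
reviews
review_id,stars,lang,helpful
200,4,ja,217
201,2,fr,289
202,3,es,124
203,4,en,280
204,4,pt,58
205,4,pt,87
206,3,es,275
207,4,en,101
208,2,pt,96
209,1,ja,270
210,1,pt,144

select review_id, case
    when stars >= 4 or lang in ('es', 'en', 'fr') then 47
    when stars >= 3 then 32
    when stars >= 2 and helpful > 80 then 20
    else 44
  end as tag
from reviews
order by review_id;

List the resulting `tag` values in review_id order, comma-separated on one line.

47, 47, 47, 47, 47, 47, 47, 47, 20, 44, 44

review_id=200: stars >= 4 or lang in ('es', 'en', 'fr') → 47
review_id=201: stars >= 4 or lang in ('es', 'en', 'fr') → 47
review_id=202: stars >= 4 or lang in ('es', 'en', 'fr') → 47
review_id=203: stars >= 4 or lang in ('es', 'en', 'fr') → 47
review_id=204: stars >= 4 or lang in ('es', 'en', 'fr') → 47
review_id=205: stars >= 4 or lang in ('es', 'en', 'fr') → 47
review_id=206: stars >= 4 or lang in ('es', 'en', 'fr') → 47
review_id=207: stars >= 4 or lang in ('es', 'en', 'fr') → 47
review_id=208: stars >= 2 and helpful > 80 → 20
review_id=209: ELSE → 44
review_id=210: ELSE → 44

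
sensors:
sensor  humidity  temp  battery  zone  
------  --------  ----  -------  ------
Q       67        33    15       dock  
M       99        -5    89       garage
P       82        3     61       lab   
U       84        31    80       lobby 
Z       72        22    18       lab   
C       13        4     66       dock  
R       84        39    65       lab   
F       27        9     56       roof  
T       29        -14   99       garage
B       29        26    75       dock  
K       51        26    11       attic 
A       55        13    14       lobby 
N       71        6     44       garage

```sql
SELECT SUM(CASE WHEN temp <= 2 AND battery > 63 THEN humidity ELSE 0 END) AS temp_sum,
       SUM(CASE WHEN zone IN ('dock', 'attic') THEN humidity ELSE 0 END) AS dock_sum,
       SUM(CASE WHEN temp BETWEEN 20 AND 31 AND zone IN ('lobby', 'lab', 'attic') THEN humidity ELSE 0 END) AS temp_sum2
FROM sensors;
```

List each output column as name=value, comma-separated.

temp_sum=128, dock_sum=160, temp_sum2=207

[temp_sum: temp <= 2 AND battery > 63]
sensor=Q: ✗
sensor=M: ✓ → 99
sensor=P: ✗
sensor=U: ✗
sensor=Z: ✗
sensor=C: ✗
sensor=R: ✗
sensor=F: ✗
sensor=T: ✓ → 29
sensor=B: ✗
sensor=K: ✗
sensor=A: ✗
sensor=N: ✗
temp_sum = 99 + 29 = 128
—
[dock_sum: zone IN ('dock', 'attic')]
sensor=Q: ✓ → 67
sensor=M: ✗
sensor=P: ✗
sensor=U: ✗
sensor=Z: ✗
sensor=C: ✓ → 13
sensor=R: ✗
sensor=F: ✗
sensor=T: ✗
sensor=B: ✓ → 29
sensor=K: ✓ → 51
sensor=A: ✗
sensor=N: ✗
dock_sum = 67 + 13 + 29 + 51 = 160
—
[temp_sum2: temp BETWEEN 20 AND 31 AND zone IN ('lobby', 'lab', 'attic')]
sensor=Q: ✗
sensor=M: ✗
sensor=P: ✗
sensor=U: ✓ → 84
sensor=Z: ✓ → 72
sensor=C: ✗
sensor=R: ✗
sensor=F: ✗
sensor=T: ✗
sensor=B: ✗
sensor=K: ✓ → 51
sensor=A: ✗
sensor=N: ✗
temp_sum2 = 84 + 72 + 51 = 207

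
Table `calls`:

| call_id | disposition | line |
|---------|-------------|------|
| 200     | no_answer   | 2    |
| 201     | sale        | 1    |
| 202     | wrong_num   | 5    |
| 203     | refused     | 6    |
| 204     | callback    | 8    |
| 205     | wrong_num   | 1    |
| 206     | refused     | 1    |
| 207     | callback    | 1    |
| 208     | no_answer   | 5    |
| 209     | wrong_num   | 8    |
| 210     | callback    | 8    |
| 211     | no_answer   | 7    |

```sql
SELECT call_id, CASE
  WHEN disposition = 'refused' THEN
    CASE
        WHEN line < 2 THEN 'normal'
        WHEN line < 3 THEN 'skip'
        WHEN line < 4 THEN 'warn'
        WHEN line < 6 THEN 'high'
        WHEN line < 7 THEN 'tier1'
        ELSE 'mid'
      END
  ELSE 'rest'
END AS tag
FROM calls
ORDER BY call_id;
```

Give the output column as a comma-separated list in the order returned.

rest, rest, rest, tier1, rest, rest, normal, rest, rest, rest, rest, rest

call_id=200: disposition='no_answer' → outer ELSE → rest
call_id=201: disposition='sale' → outer ELSE → rest
call_id=202: disposition='wrong_num' → outer ELSE → rest
call_id=203: disposition='refused' → inner[line < 7] → tier1
call_id=204: disposition='callback' → outer ELSE → rest
call_id=205: disposition='wrong_num' → outer ELSE → rest
call_id=206: disposition='refused' → inner[line < 2] → normal
call_id=207: disposition='callback' → outer ELSE → rest
call_id=208: disposition='no_answer' → outer ELSE → rest
call_id=209: disposition='wrong_num' → outer ELSE → rest
call_id=210: disposition='callback' → outer ELSE → rest
call_id=211: disposition='no_answer' → outer ELSE → rest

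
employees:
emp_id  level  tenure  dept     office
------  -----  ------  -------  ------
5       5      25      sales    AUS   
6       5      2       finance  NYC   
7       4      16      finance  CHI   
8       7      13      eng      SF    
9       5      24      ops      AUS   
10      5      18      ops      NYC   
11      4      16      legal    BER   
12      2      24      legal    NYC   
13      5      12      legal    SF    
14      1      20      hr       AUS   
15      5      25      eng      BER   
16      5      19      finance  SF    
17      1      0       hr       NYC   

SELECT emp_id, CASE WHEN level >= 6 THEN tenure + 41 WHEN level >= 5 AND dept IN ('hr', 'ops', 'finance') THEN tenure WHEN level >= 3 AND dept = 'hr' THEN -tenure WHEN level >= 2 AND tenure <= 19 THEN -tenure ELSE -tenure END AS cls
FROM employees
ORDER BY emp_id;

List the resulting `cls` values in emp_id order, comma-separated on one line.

emp_id=5: ELSE → -25
emp_id=6: level >= 5 AND dept IN ('hr', 'ops', 'finance') → 2
emp_id=7: level >= 2 AND tenure <= 19 → -16
emp_id=8: level >= 6 → 54
emp_id=9: level >= 5 AND dept IN ('hr', 'ops', 'finance') → 24
emp_id=10: level >= 5 AND dept IN ('hr', 'ops', 'finance') → 18
emp_id=11: level >= 2 AND tenure <= 19 → -16
emp_id=12: ELSE → -24
emp_id=13: level >= 2 AND tenure <= 19 → -12
emp_id=14: ELSE → -20
emp_id=15: ELSE → -25
emp_id=16: level >= 5 AND dept IN ('hr', 'ops', 'finance') → 19
emp_id=17: ELSE → 0

-25, 2, -16, 54, 24, 18, -16, -24, -12, -20, -25, 19, 0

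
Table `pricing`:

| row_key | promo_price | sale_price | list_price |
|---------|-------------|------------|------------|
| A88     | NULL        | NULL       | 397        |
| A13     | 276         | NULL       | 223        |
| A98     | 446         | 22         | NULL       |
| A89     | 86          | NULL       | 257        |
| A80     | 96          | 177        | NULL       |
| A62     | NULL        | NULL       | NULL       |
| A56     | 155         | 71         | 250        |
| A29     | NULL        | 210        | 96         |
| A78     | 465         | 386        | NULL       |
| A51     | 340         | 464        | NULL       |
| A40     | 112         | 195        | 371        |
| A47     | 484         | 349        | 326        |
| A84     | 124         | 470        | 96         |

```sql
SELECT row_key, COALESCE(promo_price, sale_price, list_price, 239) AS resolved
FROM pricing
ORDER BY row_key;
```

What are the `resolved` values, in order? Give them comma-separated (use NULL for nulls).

276, 210, 112, 484, 340, 155, 239, 465, 96, 124, 397, 86, 446

row_key=A13: promo_price=276 → 276
row_key=A29: promo_price=NULL, sale_price=210 → 210
row_key=A40: promo_price=112 → 112
row_key=A47: promo_price=484 → 484
row_key=A51: promo_price=340 → 340
row_key=A56: promo_price=155 → 155
row_key=A62: promo_price=NULL, sale_price=NULL, list_price=NULL, → literal 239 → 239
row_key=A78: promo_price=465 → 465
row_key=A80: promo_price=96 → 96
row_key=A84: promo_price=124 → 124
row_key=A88: promo_price=NULL, sale_price=NULL, list_price=397 → 397
row_key=A89: promo_price=86 → 86
row_key=A98: promo_price=446 → 446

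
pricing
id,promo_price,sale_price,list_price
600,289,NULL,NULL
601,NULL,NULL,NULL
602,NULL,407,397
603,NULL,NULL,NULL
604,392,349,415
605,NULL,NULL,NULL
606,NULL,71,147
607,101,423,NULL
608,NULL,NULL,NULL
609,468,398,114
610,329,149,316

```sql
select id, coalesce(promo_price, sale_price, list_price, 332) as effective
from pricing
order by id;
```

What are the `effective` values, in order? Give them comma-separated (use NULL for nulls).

id=600: promo_price=289 → 289
id=601: promo_price=NULL, sale_price=NULL, list_price=NULL, → literal 332 → 332
id=602: promo_price=NULL, sale_price=407 → 407
id=603: promo_price=NULL, sale_price=NULL, list_price=NULL, → literal 332 → 332
id=604: promo_price=392 → 392
id=605: promo_price=NULL, sale_price=NULL, list_price=NULL, → literal 332 → 332
id=606: promo_price=NULL, sale_price=71 → 71
id=607: promo_price=101 → 101
id=608: promo_price=NULL, sale_price=NULL, list_price=NULL, → literal 332 → 332
id=609: promo_price=468 → 468
id=610: promo_price=329 → 329

289, 332, 407, 332, 392, 332, 71, 101, 332, 468, 329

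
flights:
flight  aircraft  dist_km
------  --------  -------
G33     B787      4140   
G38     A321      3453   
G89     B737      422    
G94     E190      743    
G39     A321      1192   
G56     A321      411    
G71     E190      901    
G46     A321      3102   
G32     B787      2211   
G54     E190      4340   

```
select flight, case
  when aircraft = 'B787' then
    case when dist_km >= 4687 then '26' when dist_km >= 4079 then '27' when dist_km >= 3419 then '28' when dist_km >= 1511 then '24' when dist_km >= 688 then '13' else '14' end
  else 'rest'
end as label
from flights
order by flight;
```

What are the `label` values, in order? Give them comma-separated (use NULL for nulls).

flight=G32: aircraft='B787' → inner[dist_km >= 1511] → 24
flight=G33: aircraft='B787' → inner[dist_km >= 4079] → 27
flight=G38: aircraft='A321' → outer ELSE → rest
flight=G39: aircraft='A321' → outer ELSE → rest
flight=G46: aircraft='A321' → outer ELSE → rest
flight=G54: aircraft='E190' → outer ELSE → rest
flight=G56: aircraft='A321' → outer ELSE → rest
flight=G71: aircraft='E190' → outer ELSE → rest
flight=G89: aircraft='B737' → outer ELSE → rest
flight=G94: aircraft='E190' → outer ELSE → rest

24, 27, rest, rest, rest, rest, rest, rest, rest, rest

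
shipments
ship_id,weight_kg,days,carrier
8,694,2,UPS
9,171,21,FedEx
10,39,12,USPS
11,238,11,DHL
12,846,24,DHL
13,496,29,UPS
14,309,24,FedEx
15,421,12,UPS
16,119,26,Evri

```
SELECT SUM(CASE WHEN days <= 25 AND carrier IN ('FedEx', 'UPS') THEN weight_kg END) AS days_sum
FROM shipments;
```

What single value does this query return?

ship_id=8: ✓ → 694
ship_id=9: ✓ → 171
ship_id=10: ✗
ship_id=11: ✗
ship_id=12: ✗
ship_id=13: ✗
ship_id=14: ✓ → 309
ship_id=15: ✓ → 421
ship_id=16: ✗
days_sum = 694 + 171 + 309 + 421 = 1595

1595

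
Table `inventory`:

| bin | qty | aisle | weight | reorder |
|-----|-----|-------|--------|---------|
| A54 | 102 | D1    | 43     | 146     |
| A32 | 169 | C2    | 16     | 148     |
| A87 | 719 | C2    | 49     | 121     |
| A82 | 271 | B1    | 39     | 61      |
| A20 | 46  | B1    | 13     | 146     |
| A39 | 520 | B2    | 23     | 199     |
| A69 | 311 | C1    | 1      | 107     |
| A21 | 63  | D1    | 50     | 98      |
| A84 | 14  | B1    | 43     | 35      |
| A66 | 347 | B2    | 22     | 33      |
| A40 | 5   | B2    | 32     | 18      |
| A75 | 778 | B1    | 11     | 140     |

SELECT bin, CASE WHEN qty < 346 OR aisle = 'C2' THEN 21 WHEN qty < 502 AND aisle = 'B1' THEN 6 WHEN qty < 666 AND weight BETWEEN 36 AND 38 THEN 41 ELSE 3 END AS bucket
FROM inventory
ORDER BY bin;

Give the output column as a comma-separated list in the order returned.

21, 21, 21, 3, 21, 21, 3, 21, 3, 21, 21, 21

bin=A20: qty < 346 OR aisle = 'C2' → 21
bin=A21: qty < 346 OR aisle = 'C2' → 21
bin=A32: qty < 346 OR aisle = 'C2' → 21
bin=A39: ELSE → 3
bin=A40: qty < 346 OR aisle = 'C2' → 21
bin=A54: qty < 346 OR aisle = 'C2' → 21
bin=A66: ELSE → 3
bin=A69: qty < 346 OR aisle = 'C2' → 21
bin=A75: ELSE → 3
bin=A82: qty < 346 OR aisle = 'C2' → 21
bin=A84: qty < 346 OR aisle = 'C2' → 21
bin=A87: qty < 346 OR aisle = 'C2' → 21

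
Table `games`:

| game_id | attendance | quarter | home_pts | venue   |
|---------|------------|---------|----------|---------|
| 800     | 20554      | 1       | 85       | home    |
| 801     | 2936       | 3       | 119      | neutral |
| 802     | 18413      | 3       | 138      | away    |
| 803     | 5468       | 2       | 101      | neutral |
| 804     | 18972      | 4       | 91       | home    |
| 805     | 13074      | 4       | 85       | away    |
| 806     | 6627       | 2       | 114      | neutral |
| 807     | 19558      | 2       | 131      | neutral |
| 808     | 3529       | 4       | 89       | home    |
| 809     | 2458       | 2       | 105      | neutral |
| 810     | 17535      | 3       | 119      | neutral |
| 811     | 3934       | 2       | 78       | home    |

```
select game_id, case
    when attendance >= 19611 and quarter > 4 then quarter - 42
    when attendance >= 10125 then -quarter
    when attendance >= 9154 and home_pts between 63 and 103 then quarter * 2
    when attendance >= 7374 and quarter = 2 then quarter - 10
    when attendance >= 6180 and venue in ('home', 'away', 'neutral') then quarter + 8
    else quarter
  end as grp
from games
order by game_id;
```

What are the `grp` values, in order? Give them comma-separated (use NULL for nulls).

game_id=800: attendance >= 10125 → -1
game_id=801: ELSE → 3
game_id=802: attendance >= 10125 → -3
game_id=803: ELSE → 2
game_id=804: attendance >= 10125 → -4
game_id=805: attendance >= 10125 → -4
game_id=806: attendance >= 6180 and venue in ('home', 'away', 'neutral') → 10
game_id=807: attendance >= 10125 → -2
game_id=808: ELSE → 4
game_id=809: ELSE → 2
game_id=810: attendance >= 10125 → -3
game_id=811: ELSE → 2

-1, 3, -3, 2, -4, -4, 10, -2, 4, 2, -3, 2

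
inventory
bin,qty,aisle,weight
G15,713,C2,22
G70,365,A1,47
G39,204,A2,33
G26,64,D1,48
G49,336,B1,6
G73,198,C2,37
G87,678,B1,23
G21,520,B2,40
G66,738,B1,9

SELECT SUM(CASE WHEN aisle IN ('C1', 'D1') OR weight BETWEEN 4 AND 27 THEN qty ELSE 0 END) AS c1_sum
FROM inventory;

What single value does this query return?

bin=G15: ✓ → 713
bin=G70: ✗
bin=G39: ✗
bin=G26: ✓ → 64
bin=G49: ✓ → 336
bin=G73: ✗
bin=G87: ✓ → 678
bin=G21: ✗
bin=G66: ✓ → 738
c1_sum = 713 + 64 + 336 + 678 + 738 = 2529

2529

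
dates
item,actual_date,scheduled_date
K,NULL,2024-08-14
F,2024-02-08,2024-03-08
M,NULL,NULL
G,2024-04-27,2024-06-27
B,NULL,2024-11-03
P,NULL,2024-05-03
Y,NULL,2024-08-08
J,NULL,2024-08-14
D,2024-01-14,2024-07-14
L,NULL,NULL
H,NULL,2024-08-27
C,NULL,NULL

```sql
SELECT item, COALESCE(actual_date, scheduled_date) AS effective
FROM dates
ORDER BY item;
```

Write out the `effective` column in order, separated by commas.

item=B: actual_date=NULL, scheduled_date=2024-11-03 → 2024-11-03
item=C: actual_date=NULL, scheduled_date=NULL (all NULL) → NULL
item=D: actual_date=2024-01-14 → 2024-01-14
item=F: actual_date=2024-02-08 → 2024-02-08
item=G: actual_date=2024-04-27 → 2024-04-27
item=H: actual_date=NULL, scheduled_date=2024-08-27 → 2024-08-27
item=J: actual_date=NULL, scheduled_date=2024-08-14 → 2024-08-14
item=K: actual_date=NULL, scheduled_date=2024-08-14 → 2024-08-14
item=L: actual_date=NULL, scheduled_date=NULL (all NULL) → NULL
item=M: actual_date=NULL, scheduled_date=NULL (all NULL) → NULL
item=P: actual_date=NULL, scheduled_date=2024-05-03 → 2024-05-03
item=Y: actual_date=NULL, scheduled_date=2024-08-08 → 2024-08-08

2024-11-03, NULL, 2024-01-14, 2024-02-08, 2024-04-27, 2024-08-27, 2024-08-14, 2024-08-14, NULL, NULL, 2024-05-03, 2024-08-08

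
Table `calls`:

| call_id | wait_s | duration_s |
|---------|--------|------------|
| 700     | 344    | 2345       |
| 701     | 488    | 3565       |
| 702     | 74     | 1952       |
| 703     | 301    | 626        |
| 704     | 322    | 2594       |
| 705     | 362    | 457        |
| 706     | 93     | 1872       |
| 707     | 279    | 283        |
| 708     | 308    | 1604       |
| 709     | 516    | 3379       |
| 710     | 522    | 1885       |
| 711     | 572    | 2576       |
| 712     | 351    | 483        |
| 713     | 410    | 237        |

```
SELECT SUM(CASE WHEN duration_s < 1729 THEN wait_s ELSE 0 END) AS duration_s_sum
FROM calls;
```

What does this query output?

call_id=700: ✗
call_id=701: ✗
call_id=702: ✗
call_id=703: ✓ → 301
call_id=704: ✗
call_id=705: ✓ → 362
call_id=706: ✗
call_id=707: ✓ → 279
call_id=708: ✓ → 308
call_id=709: ✗
call_id=710: ✗
call_id=711: ✗
call_id=712: ✓ → 351
call_id=713: ✓ → 410
duration_s_sum = 301 + 362 + 279 + 308 + 351 + 410 = 2011

2011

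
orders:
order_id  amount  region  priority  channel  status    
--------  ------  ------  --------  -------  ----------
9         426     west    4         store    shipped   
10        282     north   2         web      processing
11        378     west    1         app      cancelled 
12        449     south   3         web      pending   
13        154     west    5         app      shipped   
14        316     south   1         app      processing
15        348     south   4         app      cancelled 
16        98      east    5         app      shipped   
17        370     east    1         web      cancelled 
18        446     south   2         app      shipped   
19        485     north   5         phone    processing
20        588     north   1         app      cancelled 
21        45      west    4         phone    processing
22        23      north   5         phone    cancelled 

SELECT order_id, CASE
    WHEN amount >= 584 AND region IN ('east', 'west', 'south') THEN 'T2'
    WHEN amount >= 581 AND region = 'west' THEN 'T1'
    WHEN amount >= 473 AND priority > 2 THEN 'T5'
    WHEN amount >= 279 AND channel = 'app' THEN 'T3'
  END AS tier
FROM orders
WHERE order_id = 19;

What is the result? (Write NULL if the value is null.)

T5

order_id = 19: amount=485, region=north, priority=5, channel=phone, status=processing.
amount >= 584 AND region IN ('east', 'west', 'south') → false
amount >= 581 AND region = 'west' → false
amount >= 473 AND priority > 2 → true → T5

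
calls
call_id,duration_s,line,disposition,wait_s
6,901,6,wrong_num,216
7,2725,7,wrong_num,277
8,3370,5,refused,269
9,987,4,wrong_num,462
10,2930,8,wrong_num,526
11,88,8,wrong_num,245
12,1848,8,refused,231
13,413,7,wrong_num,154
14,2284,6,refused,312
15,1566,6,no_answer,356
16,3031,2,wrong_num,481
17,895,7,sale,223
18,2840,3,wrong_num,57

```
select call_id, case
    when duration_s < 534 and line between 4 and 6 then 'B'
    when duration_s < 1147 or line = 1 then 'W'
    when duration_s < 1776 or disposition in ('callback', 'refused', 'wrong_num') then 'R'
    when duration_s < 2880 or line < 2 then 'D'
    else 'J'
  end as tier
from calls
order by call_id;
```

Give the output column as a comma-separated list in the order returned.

call_id=6: duration_s < 1147 or line = 1 → W
call_id=7: duration_s < 1776 or disposition in ('callback', 'refused', 'wrong_num') → R
call_id=8: duration_s < 1776 or disposition in ('callback', 'refused', 'wrong_num') → R
call_id=9: duration_s < 1147 or line = 1 → W
call_id=10: duration_s < 1776 or disposition in ('callback', 'refused', 'wrong_num') → R
call_id=11: duration_s < 1147 or line = 1 → W
call_id=12: duration_s < 1776 or disposition in ('callback', 'refused', 'wrong_num') → R
call_id=13: duration_s < 1147 or line = 1 → W
call_id=14: duration_s < 1776 or disposition in ('callback', 'refused', 'wrong_num') → R
call_id=15: duration_s < 1776 or disposition in ('callback', 'refused', 'wrong_num') → R
call_id=16: duration_s < 1776 or disposition in ('callback', 'refused', 'wrong_num') → R
call_id=17: duration_s < 1147 or line = 1 → W
call_id=18: duration_s < 1776 or disposition in ('callback', 'refused', 'wrong_num') → R

W, R, R, W, R, W, R, W, R, R, R, W, R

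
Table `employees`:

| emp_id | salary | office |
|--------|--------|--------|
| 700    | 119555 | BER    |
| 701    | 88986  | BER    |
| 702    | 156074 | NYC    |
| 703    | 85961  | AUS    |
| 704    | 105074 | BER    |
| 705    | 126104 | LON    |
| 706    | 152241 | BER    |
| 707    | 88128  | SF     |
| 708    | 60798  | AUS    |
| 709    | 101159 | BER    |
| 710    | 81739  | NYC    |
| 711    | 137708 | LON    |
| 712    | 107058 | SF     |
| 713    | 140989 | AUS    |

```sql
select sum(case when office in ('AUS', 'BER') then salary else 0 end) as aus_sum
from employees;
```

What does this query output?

emp_id=700: ✓ → 119555
emp_id=701: ✓ → 88986
emp_id=702: ✗
emp_id=703: ✓ → 85961
emp_id=704: ✓ → 105074
emp_id=705: ✗
emp_id=706: ✓ → 152241
emp_id=707: ✗
emp_id=708: ✓ → 60798
emp_id=709: ✓ → 101159
emp_id=710: ✗
emp_id=711: ✗
emp_id=712: ✗
emp_id=713: ✓ → 140989
aus_sum = 119555 + 88986 + 85961 + 105074 + 152241 + 60798 + 101159 + 140989 = 854763

854763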